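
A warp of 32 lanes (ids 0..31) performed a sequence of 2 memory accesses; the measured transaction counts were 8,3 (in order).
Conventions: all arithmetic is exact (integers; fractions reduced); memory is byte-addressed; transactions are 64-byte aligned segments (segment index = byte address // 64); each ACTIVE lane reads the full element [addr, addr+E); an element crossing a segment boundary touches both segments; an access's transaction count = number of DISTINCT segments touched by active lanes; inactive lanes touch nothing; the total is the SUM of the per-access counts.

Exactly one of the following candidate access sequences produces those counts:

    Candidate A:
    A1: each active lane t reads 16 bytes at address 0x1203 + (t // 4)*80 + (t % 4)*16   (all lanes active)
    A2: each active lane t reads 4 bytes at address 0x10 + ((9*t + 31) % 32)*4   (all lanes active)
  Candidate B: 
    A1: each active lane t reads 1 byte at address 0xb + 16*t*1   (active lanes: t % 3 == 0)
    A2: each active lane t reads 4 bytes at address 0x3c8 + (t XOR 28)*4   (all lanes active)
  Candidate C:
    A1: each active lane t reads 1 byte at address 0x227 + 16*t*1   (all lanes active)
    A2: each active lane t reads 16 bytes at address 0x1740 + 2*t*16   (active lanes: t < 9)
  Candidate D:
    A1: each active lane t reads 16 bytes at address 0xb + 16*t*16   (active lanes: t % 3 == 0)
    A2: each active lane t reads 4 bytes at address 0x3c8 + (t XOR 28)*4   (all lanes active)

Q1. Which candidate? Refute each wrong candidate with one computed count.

A: A1 gives 10 transactions, not 8
C: A1 gives 9 transactions, not 8
D: A1 gives 11 transactions, not 8
B: all counts match (8,3)

Answer: B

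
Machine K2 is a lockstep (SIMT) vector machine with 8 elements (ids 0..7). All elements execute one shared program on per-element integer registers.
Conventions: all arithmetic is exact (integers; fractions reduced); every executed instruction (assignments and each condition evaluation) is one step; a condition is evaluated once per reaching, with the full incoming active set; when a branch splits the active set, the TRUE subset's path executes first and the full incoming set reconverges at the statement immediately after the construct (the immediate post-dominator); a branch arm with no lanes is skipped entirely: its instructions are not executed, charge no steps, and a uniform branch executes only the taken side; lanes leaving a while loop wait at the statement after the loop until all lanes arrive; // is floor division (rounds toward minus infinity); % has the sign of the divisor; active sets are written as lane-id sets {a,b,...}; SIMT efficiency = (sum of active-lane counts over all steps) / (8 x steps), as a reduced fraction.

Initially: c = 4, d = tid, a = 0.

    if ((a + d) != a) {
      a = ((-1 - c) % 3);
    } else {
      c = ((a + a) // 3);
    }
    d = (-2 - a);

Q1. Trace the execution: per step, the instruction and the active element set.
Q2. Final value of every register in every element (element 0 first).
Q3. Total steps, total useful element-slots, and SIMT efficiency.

step 0: eval ((a + d) != a)          {0,1,2,3,4,5,6,7}
step 1: a <- ((-1 - c) % 3)          {1,2,3,4,5,6,7}
step 2: c <- ((a + a) // 3)          {0}
step 3: d <- (-2 - a)                {0,1,2,3,4,5,6,7}

Answer: 4 steps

c: 0,4,4,4,4,4,4,4
d: -2,-3,-3,-3,-3,-3,-3,-3
a: 0,1,1,1,1,1,1,1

steps = 4; useful = 24; efficiency = 24/32 = 3/4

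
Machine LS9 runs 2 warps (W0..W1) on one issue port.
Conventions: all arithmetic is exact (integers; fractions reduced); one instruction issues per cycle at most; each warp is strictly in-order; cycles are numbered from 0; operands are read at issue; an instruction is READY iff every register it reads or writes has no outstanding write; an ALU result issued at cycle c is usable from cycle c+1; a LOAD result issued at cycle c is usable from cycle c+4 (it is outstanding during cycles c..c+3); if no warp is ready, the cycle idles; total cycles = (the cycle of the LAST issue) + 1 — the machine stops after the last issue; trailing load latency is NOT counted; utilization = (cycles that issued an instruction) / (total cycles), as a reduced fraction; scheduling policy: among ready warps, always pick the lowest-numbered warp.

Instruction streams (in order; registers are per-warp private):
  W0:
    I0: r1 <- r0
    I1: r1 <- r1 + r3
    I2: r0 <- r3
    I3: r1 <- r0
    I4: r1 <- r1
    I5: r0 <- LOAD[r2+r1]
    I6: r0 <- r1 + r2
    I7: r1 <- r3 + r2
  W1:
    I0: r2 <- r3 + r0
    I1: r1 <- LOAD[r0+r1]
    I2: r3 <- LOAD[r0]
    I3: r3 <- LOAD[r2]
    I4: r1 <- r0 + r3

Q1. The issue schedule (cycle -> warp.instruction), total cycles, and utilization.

cycle 0: W0.I0
cycle 1: W0.I1
cycle 2: W0.I2
cycle 3: W0.I3
cycle 4: W0.I4
cycle 5: W0.I5
cycle 6: W1.I0
cycle 7: W1.I1
cycle 8: W1.I2
cycle 9: W0.I6
cycle 10: W0.I7
cycle 11: idle
cycle 12: W1.I3
cycle 13: idle
cycle 14: idle
cycle 15: idle
cycle 16: W1.I4

Answer: 17 cycles, utilization 13/17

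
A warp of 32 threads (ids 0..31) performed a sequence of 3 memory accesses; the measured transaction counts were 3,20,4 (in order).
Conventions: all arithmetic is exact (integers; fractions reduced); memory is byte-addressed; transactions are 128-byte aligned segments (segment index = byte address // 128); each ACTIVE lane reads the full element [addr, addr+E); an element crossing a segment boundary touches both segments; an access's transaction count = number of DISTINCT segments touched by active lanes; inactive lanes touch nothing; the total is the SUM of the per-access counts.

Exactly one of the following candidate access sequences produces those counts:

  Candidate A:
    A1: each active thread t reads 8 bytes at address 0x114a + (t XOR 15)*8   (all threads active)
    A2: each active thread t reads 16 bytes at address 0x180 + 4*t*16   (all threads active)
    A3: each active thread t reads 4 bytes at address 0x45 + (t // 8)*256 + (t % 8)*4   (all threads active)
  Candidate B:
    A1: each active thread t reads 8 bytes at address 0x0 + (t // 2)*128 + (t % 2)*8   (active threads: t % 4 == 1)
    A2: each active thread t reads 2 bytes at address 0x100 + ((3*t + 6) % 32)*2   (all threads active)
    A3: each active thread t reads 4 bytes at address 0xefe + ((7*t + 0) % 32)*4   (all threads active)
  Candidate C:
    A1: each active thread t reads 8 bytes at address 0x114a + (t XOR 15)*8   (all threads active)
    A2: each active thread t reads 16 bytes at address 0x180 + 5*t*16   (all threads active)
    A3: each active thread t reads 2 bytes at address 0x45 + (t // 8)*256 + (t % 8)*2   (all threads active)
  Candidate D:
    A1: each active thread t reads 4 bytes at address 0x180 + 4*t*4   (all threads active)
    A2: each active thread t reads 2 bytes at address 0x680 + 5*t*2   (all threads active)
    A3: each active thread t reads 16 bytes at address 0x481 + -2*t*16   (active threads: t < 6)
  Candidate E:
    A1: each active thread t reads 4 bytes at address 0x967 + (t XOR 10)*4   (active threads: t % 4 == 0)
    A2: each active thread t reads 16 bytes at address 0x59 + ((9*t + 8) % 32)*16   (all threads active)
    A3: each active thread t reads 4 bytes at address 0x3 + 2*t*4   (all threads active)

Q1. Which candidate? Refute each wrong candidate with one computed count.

A: A2 gives 16 transactions, not 20
B: A1 gives 8 transactions, not 3
D: A1 gives 4 transactions, not 3
E: A1 gives 2 transactions, not 3
C: all counts match (3,20,4)

Answer: C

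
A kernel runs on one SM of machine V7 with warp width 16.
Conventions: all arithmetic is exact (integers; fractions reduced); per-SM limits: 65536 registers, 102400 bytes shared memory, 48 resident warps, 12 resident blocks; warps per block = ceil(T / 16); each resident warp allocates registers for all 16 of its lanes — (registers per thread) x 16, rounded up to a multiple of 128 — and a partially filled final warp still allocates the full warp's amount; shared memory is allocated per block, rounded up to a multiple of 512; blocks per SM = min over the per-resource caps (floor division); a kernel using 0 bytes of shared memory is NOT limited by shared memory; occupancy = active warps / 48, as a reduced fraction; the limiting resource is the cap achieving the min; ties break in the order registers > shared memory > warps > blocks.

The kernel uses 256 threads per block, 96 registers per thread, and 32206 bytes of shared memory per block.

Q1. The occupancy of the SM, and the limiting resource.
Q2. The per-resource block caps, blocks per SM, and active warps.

Answer: occupancy 2/3, limited by registers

registers: 2 blocks
shared memory: 3 blocks
warps: 3 blocks
blocks: 12 blocks

Answer: 2 blocks, 32 active warps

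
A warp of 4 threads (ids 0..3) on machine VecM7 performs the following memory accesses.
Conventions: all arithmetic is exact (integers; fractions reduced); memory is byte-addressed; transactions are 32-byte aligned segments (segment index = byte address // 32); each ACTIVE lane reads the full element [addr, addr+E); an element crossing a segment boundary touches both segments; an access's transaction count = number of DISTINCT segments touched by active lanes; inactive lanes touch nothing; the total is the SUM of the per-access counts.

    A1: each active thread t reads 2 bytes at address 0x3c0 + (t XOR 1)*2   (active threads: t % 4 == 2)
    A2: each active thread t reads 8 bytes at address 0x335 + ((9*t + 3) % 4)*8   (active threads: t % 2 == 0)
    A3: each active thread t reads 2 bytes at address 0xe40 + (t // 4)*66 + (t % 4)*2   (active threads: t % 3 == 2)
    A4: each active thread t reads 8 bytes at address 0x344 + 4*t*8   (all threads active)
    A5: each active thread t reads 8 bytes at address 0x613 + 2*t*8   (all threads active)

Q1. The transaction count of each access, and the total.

A1: 1 transaction
A2: 2 transactions
A3: 1 transaction
A4: 4 transactions
A5: 3 transactions

Answer: 1,2,1,4,3; total 11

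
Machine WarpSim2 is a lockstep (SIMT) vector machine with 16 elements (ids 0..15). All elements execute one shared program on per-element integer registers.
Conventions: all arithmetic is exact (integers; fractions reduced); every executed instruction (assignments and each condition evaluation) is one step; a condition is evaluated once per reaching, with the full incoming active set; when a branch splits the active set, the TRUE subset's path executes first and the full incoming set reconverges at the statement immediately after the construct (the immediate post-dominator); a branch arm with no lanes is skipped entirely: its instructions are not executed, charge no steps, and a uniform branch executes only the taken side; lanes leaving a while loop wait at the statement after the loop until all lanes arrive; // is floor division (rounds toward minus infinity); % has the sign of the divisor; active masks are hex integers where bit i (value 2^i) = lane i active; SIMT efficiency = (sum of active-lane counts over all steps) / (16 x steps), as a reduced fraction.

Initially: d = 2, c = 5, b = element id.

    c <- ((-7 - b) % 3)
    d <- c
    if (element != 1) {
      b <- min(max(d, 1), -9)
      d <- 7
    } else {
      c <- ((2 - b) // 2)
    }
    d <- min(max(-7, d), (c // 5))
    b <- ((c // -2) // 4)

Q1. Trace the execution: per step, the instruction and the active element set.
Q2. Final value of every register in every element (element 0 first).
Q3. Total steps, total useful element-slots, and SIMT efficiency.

step 0: c <- ((-7 - b) % 3)          0xffff
step 1: d <- c                       0xffff
step 2: eval (element != 1)          0xffff
step 3: b <- min(max(d, 1), -9)      0xfffd
step 4: d <- 7                       0xfffd
step 5: c <- ((2 - b) // 2)          0x0002
step 6: d <- min(max(-7, d), (c // 5)) 0xffff
step 7: b <- ((c // -2) // 4)        0xffff

Answer: 8 steps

d: 0,0,0,0,0,0,0,0,0,0,0,0,0,0,0,0
c: 2,0,0,2,1,0,2,1,0,2,1,0,2,1,0,2
b: -1,0,0,-1,-1,0,-1,-1,0,-1,-1,0,-1,-1,0,-1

steps = 8; useful = 111; efficiency = 111/128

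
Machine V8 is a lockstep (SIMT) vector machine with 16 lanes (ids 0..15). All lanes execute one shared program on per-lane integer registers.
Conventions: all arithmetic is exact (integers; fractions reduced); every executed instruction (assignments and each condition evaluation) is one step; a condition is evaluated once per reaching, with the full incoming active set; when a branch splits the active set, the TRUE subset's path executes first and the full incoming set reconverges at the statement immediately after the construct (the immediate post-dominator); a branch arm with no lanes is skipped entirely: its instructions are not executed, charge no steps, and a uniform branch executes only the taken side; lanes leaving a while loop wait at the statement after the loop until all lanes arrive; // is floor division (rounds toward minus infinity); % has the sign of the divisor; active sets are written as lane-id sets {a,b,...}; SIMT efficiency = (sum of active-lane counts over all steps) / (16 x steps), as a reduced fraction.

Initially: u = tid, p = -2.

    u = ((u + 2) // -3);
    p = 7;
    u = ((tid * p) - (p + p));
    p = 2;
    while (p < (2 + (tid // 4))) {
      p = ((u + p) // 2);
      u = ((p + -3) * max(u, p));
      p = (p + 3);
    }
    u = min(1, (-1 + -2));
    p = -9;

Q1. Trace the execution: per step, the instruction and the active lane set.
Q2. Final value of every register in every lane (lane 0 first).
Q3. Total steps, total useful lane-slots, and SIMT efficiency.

step 0: u <- ((u + 2) // -3)         {0,1,2,3,4,5,6,7,8,9,10,11,12,13,14,15}
step 1: p <- 7                       {0,1,2,3,4,5,6,7,8,9,10,11,12,13,14,15}
step 2: u <- ((tid * p) - (p + p))   {0,1,2,3,4,5,6,7,8,9,10,11,12,13,14,15}
step 3: p <- 2                       {0,1,2,3,4,5,6,7,8,9,10,11,12,13,14,15}
step 4: eval (p < (2 + (tid // 4)))  {0,1,2,3,4,5,6,7,8,9,10,11,12,13,14,15}
step 5: p <- ((u + p) // 2)          {4,5,6,7,8,9,10,11,12,13,14,15}
step 6: u <- ((p + -3) * max(u, p))  {4,5,6,7,8,9,10,11,12,13,14,15}
step 7: p <- (p + 3)                 {4,5,6,7,8,9,10,11,12,13,14,15}
step 8: eval (p < (2 + (tid // 4)))  {4,5,6,7,8,9,10,11,12,13,14,15}
step 9: u <- min(1, (-1 + -2))       {0,1,2,3,4,5,6,7,8,9,10,11,12,13,14,15}
step 10: p <- -9                      {0,1,2,3,4,5,6,7,8,9,10,11,12,13,14,15}

Answer: 11 steps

u: -3,-3,-3,-3,-3,-3,-3,-3,-3,-3,-3,-3,-3,-3,-3,-3
p: -9,-9,-9,-9,-9,-9,-9,-9,-9,-9,-9,-9,-9,-9,-9,-9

steps = 11; useful = 160; efficiency = 160/176 = 10/11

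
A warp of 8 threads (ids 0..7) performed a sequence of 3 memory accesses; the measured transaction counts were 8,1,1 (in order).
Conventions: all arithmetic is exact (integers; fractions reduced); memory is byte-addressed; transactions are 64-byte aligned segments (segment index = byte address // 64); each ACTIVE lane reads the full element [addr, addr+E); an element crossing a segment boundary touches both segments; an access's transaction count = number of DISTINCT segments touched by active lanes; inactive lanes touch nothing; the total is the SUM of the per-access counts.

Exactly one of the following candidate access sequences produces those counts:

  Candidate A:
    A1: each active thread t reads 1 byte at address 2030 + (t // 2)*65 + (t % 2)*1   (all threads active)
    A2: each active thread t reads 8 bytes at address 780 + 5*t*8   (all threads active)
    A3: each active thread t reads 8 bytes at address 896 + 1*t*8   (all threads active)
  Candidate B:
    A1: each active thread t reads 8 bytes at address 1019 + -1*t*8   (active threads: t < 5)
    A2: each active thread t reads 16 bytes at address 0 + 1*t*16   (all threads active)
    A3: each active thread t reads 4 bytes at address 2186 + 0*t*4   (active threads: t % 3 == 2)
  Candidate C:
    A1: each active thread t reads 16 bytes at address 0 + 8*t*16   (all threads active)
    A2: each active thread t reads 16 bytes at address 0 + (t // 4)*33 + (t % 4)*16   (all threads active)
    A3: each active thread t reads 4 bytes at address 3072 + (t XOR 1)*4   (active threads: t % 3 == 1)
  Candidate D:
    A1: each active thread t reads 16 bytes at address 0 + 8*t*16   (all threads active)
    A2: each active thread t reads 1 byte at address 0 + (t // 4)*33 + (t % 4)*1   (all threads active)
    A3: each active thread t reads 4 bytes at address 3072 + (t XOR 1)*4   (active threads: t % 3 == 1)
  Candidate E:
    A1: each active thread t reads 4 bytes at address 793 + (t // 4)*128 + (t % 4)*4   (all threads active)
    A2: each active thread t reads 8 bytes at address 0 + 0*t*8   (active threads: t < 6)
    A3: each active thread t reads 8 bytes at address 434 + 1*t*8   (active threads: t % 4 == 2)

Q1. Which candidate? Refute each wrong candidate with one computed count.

A: A1 gives 4 transactions, not 8
B: A1 gives 2 transactions, not 8
C: A2 gives 2 transactions, not 1
E: A1 gives 2 transactions, not 8
D: all counts match (8,1,1)

Answer: D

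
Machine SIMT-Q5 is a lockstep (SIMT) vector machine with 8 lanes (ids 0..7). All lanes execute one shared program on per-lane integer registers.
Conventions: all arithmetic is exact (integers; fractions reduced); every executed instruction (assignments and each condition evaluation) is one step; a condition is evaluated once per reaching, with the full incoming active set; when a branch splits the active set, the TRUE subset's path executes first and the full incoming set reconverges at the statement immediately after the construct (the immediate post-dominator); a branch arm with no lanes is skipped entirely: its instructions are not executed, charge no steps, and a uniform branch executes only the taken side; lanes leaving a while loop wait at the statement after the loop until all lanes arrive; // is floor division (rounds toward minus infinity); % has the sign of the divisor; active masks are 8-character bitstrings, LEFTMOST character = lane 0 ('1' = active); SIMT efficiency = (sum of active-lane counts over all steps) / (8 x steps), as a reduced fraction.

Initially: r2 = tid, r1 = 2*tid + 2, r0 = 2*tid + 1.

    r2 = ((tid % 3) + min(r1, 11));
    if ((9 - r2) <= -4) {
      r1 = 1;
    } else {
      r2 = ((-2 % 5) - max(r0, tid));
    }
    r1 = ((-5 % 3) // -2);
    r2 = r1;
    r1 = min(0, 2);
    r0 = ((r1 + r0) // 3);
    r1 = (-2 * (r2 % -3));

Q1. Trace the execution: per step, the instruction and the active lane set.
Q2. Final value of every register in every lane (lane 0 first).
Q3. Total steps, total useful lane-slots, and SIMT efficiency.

step 0: r2 <- ((tid % 3) + min(r1, 11)) 11111111
step 1: eval ((9 - r2) <= -4)        11111111
step 2: r1 <- 1                      00000100
step 3: r2 <- ((-2 % 5) - max(r0, tid)) 11111011
step 4: r1 <- ((-5 % 3) // -2)       11111111
step 5: r2 <- r1                     11111111
step 6: r1 <- min(0, 2)              11111111
step 7: r0 <- ((r1 + r0) // 3)       11111111
step 8: r1 <- (-2 * (r2 % -3))       11111111

Answer: 9 steps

r2: -1,-1,-1,-1,-1,-1,-1,-1
r1: 2,2,2,2,2,2,2,2
r0: 0,1,1,2,3,3,4,5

steps = 9; useful = 64; efficiency = 64/72 = 8/9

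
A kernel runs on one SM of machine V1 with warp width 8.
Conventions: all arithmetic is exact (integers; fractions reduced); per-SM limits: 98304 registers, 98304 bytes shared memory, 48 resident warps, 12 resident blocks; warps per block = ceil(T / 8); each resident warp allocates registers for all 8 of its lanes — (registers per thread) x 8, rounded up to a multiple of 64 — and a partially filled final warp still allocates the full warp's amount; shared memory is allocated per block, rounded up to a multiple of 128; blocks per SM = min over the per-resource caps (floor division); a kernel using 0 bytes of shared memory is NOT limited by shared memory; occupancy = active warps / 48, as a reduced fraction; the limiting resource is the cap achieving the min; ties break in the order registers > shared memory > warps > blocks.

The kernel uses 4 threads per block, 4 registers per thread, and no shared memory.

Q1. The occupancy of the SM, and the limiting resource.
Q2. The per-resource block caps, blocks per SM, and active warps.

Answer: occupancy 1/4, limited by blocks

registers: 1536 blocks
shared memory: no limit (kernel uses none)
warps: 48 blocks
blocks: 12 blocks

Answer: 12 blocks, 12 active warps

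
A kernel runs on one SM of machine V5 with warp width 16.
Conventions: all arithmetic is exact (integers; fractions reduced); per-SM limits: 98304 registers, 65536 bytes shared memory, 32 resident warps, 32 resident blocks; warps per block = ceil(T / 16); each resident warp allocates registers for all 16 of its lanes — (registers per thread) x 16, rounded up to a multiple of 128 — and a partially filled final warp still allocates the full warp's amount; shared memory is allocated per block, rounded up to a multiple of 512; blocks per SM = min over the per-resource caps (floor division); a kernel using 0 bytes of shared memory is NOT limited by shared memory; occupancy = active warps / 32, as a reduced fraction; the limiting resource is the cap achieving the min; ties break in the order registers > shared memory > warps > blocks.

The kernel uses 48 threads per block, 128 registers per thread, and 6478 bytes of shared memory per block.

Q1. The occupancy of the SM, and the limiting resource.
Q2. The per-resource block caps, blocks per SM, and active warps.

Answer: occupancy 27/32, limited by shared memory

registers: 16 blocks
shared memory: 9 blocks
warps: 10 blocks
blocks: 32 blocks

Answer: 9 blocks, 27 active warps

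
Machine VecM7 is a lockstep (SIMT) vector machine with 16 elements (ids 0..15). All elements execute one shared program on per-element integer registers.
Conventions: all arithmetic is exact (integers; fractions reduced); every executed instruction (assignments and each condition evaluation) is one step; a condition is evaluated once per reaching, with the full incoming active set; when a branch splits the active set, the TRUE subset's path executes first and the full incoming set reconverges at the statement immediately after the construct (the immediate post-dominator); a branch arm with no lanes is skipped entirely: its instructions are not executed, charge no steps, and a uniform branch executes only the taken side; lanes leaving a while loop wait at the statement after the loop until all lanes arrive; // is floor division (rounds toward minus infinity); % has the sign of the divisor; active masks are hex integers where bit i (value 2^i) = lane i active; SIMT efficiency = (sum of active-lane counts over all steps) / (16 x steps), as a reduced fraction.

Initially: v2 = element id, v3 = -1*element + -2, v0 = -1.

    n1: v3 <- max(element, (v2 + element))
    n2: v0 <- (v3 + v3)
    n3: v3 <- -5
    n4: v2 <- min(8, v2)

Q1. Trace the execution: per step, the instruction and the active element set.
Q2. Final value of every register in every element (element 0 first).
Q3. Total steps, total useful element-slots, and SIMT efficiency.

step 0: v3 <- max(element, (v2 + element)) 0xffff
step 1: v0 <- (v3 + v3)              0xffff
step 2: v3 <- -5                     0xffff
step 3: v2 <- min(8, v2)             0xffff

Answer: 4 steps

v2: 0,1,2,3,4,5,6,7,8,8,8,8,8,8,8,8
v3: -5,-5,-5,-5,-5,-5,-5,-5,-5,-5,-5,-5,-5,-5,-5,-5
v0: 0,4,8,12,16,20,24,28,32,36,40,44,48,52,56,60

steps = 4; useful = 64; efficiency = 64/64 = 1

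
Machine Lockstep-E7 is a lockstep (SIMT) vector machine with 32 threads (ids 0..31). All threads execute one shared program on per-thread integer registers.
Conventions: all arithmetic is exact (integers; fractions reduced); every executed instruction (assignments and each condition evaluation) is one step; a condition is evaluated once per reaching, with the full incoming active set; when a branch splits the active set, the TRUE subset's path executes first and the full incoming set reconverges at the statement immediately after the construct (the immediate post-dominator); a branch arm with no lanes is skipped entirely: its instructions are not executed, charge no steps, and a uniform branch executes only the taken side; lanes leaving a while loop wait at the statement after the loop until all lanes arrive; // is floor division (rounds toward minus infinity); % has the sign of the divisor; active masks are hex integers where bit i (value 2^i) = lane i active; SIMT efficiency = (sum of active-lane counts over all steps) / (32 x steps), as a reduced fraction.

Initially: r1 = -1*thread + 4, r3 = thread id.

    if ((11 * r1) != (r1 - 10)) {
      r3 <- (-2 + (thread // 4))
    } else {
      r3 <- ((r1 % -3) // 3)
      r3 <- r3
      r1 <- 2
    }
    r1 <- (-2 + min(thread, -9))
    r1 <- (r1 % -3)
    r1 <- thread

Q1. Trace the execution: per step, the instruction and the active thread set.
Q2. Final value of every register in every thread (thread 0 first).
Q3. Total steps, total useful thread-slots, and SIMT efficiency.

step 0: eval ((11 * r1) != (r1 - 10)) 0xffffffff
step 1: r3 <- (-2 + (thread // 4))   0xffffffdf
step 2: r3 <- ((r1 % -3) // 3)       0x00000020
step 3: r3 <- r3                     0x00000020
step 4: r1 <- 2                      0x00000020
step 5: r1 <- (-2 + min(thread, -9)) 0xffffffff
step 6: r1 <- (r1 % -3)              0xffffffff
step 7: r1 <- thread                 0xffffffff

Answer: 8 steps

r1: 0,1,2,3,4,5,6,7,8,9,10,11,12,13,14,15,16,17,18,19,20,21,22,23,24,25,26,27,28,29,30,31
r3: -2,-2,-2,-2,-1,-1,-1,-1,0,0,0,0,1,1,1,1,2,2,2,2,3,3,3,3,4,4,4,4,5,5,5,5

steps = 8; useful = 162; efficiency = 162/256 = 81/128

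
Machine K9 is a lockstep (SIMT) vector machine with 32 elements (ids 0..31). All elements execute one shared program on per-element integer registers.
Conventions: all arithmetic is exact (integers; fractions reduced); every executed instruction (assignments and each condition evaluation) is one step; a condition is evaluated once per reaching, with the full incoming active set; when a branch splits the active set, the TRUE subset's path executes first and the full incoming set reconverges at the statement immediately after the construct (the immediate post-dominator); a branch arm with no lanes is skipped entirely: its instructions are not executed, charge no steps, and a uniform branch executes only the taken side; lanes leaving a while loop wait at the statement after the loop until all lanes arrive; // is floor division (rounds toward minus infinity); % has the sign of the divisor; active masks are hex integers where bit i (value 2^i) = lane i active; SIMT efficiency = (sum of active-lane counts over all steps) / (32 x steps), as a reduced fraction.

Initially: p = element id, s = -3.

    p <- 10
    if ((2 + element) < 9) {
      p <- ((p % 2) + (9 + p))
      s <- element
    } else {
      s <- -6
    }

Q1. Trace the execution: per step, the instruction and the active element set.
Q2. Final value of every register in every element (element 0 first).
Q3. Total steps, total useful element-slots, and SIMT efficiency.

step 0: p <- 10                      0xffffffff
step 1: eval ((2 + element) < 9)     0xffffffff
step 2: p <- ((p % 2) + (9 + p))     0x0000007f
step 3: s <- element                 0x0000007f
step 4: s <- -6                      0xffffff80

Answer: 5 steps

p: 19,19,19,19,19,19,19,10,10,10,10,10,10,10,10,10,10,10,10,10,10,10,10,10,10,10,10,10,10,10,10,10
s: 0,1,2,3,4,5,6,-6,-6,-6,-6,-6,-6,-6,-6,-6,-6,-6,-6,-6,-6,-6,-6,-6,-6,-6,-6,-6,-6,-6,-6,-6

steps = 5; useful = 103; efficiency = 103/160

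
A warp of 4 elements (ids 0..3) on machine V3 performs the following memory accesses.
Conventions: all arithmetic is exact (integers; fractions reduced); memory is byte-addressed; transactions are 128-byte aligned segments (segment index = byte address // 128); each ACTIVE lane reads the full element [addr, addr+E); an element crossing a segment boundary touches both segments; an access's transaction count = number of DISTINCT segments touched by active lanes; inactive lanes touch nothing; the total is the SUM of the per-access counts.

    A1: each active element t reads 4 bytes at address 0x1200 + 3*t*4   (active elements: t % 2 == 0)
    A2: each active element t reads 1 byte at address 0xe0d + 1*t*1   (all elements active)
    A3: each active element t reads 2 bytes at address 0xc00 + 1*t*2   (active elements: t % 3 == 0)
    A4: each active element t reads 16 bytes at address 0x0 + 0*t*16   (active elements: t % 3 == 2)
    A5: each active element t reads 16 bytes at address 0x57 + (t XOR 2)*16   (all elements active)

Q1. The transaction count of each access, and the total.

A1: 1 transaction
A2: 1 transaction
A3: 1 transaction
A4: 1 transaction
A5: 2 transactions

Answer: 1,1,1,1,2; total 6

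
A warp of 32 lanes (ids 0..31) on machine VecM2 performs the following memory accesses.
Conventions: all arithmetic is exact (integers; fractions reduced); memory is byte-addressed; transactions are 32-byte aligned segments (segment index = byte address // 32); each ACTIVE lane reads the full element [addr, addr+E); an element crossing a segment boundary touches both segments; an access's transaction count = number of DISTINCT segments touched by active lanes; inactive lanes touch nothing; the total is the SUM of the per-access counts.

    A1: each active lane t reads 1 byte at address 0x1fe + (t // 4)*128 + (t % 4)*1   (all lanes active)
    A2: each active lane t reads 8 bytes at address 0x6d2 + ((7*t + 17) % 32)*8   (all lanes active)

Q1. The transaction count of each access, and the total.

A1: 16 transactions
A2: 9 transactions

Answer: 16,9; total 25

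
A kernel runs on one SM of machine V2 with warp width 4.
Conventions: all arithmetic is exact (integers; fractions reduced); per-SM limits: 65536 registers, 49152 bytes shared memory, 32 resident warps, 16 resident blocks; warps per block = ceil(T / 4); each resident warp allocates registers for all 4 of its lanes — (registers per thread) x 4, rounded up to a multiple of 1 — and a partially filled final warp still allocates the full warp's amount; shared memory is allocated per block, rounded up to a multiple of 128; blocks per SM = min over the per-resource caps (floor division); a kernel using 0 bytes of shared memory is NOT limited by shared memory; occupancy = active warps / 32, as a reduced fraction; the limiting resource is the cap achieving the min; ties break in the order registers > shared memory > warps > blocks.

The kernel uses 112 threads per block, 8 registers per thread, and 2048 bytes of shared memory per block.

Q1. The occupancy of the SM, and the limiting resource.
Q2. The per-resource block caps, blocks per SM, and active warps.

Answer: occupancy 7/8, limited by warps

registers: 73 blocks
shared memory: 24 blocks
warps: 1 block
blocks: 16 blocks

Answer: 1 block, 28 active warps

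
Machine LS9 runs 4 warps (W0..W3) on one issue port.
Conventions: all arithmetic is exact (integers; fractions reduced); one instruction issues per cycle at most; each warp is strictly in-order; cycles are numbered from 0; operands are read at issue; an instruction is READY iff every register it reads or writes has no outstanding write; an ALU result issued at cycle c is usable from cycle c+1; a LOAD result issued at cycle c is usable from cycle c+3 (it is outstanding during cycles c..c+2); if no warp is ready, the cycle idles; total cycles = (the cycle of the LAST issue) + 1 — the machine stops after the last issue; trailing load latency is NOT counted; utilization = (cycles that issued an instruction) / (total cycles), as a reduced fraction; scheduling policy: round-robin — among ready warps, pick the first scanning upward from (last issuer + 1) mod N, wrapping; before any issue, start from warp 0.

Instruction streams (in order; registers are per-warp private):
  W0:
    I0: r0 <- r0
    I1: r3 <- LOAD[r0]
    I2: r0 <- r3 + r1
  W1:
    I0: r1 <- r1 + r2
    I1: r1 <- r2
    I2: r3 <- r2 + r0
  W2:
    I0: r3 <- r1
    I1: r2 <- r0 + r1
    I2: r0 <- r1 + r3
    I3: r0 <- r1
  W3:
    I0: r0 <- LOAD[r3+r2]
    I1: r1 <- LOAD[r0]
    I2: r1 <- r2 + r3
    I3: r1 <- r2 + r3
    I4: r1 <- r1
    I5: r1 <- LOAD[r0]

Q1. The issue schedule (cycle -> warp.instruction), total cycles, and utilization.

cycle 0: W0.I0
cycle 1: W1.I0
cycle 2: W2.I0
cycle 3: W3.I0
cycle 4: W0.I1
cycle 5: W1.I1
cycle 6: W2.I1
cycle 7: W3.I1
cycle 8: W0.I2
cycle 9: W1.I2
cycle 10: W2.I2
cycle 11: W3.I2
cycle 12: W2.I3
cycle 13: W3.I3
cycle 14: W3.I4
cycle 15: W3.I5

Answer: 16 cycles, utilization 1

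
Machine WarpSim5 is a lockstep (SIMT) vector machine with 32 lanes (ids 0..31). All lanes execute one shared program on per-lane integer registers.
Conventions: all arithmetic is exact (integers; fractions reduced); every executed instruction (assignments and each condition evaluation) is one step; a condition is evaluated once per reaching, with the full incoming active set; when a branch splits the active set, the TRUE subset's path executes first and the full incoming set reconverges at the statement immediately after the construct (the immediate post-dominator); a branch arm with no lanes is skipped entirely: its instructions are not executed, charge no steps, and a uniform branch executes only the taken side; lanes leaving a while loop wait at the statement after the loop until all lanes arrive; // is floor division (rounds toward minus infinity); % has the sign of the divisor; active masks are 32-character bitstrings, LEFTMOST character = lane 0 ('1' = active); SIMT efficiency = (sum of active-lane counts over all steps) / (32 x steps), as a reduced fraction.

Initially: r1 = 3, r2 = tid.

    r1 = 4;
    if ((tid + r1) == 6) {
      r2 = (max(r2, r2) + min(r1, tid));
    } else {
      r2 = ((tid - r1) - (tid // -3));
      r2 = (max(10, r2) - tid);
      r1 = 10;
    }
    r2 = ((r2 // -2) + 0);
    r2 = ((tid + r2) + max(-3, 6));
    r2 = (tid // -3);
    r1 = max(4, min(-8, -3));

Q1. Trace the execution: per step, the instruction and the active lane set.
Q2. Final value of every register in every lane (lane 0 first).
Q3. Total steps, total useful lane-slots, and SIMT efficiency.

step 0: r1 <- 4                      11111111111111111111111111111111
step 1: eval ((tid + r1) == 6)       11111111111111111111111111111111
step 2: r2 <- (max(r2, r2) + min(r1, tid)) 00100000000000000000000000000000
step 3: r2 <- ((tid - r1) - (tid // -3)) 11011111111111111111111111111111
step 4: r2 <- (max(10, r2) - tid)    11011111111111111111111111111111
step 5: r1 <- 10                     11011111111111111111111111111111
step 6: r2 <- ((r2 // -2) + 0)       11111111111111111111111111111111
step 7: r2 <- ((tid + r2) + max(-3, 6)) 11111111111111111111111111111111
step 8: r2 <- (tid // -3)            11111111111111111111111111111111
step 9: r1 <- max(4, min(-8, -3))    11111111111111111111111111111111

Answer: 10 steps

r1: 4,4,4,4,4,4,4,4,4,4,4,4,4,4,4,4,4,4,4,4,4,4,4,4,4,4,4,4,4,4,4,4
r2: 0,-1,-1,-1,-2,-2,-2,-3,-3,-3,-4,-4,-4,-5,-5,-5,-6,-6,-6,-7,-7,-7,-8,-8,-8,-9,-9,-9,-10,-10,-10,-11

steps = 10; useful = 286; efficiency = 286/320 = 143/160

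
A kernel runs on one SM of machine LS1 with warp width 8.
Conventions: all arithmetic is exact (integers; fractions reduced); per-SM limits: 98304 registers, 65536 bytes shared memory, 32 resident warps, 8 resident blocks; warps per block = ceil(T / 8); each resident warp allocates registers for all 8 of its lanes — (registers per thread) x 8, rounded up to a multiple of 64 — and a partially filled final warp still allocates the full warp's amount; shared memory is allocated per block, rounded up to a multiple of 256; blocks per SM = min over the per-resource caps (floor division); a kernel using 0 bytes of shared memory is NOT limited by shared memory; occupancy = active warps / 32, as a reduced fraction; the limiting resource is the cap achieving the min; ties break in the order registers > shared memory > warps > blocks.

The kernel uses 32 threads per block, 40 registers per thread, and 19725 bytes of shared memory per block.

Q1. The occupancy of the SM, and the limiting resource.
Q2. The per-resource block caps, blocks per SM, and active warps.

Answer: occupancy 3/8, limited by shared memory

registers: 76 blocks
shared memory: 3 blocks
warps: 8 blocks
blocks: 8 blocks

Answer: 3 blocks, 12 active warps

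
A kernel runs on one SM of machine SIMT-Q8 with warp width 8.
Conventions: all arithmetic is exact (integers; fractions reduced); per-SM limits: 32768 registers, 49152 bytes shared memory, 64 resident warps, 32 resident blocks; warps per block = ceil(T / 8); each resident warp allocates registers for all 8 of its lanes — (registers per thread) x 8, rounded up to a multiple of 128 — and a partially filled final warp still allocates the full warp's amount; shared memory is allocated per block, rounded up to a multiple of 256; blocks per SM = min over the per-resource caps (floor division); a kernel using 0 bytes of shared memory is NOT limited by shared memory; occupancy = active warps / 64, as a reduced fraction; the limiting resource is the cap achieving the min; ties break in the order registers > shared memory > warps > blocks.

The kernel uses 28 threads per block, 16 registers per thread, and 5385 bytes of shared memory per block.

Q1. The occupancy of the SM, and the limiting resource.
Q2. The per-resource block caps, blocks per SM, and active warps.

Answer: occupancy 1/2, limited by shared memory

registers: 64 blocks
shared memory: 8 blocks
warps: 16 blocks
blocks: 32 blocks

Answer: 8 blocks, 32 active warps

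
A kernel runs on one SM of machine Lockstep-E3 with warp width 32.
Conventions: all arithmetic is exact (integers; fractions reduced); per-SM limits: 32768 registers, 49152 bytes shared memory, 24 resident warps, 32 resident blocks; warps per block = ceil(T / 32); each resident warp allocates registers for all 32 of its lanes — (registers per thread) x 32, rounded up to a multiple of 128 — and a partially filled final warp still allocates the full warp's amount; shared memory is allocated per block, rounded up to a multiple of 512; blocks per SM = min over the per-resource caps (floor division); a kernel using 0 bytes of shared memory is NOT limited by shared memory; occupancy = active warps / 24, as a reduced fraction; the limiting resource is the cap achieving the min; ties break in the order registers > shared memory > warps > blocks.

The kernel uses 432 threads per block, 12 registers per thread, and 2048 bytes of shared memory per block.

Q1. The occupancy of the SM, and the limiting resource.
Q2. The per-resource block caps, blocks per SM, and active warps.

Answer: occupancy 7/12, limited by warps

registers: 6 blocks
shared memory: 24 blocks
warps: 1 block
blocks: 32 blocks

Answer: 1 block, 14 active warps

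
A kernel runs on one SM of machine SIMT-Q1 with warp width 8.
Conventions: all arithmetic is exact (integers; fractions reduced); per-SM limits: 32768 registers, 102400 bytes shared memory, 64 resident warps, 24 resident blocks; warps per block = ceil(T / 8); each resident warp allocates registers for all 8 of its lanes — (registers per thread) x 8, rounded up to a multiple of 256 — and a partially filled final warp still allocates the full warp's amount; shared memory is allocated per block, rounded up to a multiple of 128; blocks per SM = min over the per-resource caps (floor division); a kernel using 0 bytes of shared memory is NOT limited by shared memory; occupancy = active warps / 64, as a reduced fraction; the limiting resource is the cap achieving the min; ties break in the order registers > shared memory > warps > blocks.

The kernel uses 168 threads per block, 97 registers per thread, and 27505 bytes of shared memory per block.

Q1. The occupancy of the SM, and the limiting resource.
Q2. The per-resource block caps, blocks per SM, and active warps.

Answer: occupancy 21/64, limited by registers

registers: 1 block
shared memory: 3 blocks
warps: 3 blocks
blocks: 24 blocks

Answer: 1 block, 21 active warps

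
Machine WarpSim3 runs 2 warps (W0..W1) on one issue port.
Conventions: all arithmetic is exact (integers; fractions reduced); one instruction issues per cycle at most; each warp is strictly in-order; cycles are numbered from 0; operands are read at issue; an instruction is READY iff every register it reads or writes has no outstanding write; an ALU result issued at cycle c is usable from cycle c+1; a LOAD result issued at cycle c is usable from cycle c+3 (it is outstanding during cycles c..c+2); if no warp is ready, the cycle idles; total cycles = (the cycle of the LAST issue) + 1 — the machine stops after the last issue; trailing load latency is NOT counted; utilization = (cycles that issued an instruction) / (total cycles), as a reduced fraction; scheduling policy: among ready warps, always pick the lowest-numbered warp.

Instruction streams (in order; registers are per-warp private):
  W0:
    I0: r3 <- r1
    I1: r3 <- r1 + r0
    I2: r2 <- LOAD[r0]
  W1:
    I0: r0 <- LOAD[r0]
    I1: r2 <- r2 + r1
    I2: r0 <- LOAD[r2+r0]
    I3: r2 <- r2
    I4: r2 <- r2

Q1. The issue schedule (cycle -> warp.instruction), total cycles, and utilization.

cycle 0: W0.I0
cycle 1: W0.I1
cycle 2: W0.I2
cycle 3: W1.I0
cycle 4: W1.I1
cycle 5: idle
cycle 6: W1.I2
cycle 7: W1.I3
cycle 8: W1.I4

Answer: 9 cycles, utilization 8/9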